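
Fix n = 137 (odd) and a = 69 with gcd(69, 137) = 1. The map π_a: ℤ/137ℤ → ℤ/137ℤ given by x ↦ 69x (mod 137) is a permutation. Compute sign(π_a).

Trace 64: π^k(64) = [64, 32, 16, 8, 4, 2, 1] for k=0..6.
Cycle type of π: 68×2 + 1; total 3 cycles.
n − c = 137 − 3 = 134; sign = (−1)^134 = +1.
(69|137)_J = +1 (Zolotarev's lemma cross-check).

+1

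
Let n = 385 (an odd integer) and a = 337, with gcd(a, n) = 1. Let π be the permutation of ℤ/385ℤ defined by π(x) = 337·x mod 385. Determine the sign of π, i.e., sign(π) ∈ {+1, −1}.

+1

Trace 71: π^k(71) = [71, 57, 344, 43, 246, 127, 64] for k=0..6.
The orbit structure of x ↦ 337x mod 385: 35 orbits of sizes [20, 20, 20, 20, 20, 20, 20, 20, 20, 20, 20, 20, 20, 20, 10, 10, 10, 10, 10, 10, 10, 4, 4, 4, 4, 4, 4, 4, 1, 1, 1, 1, 1, 1, 1].
35 cycles on 385: each ℓ→(−1)^(ℓ−1), product (−1)^350 = +1.
The Jacobi symbol (337|385) = +1 (Zolotarev) agrees.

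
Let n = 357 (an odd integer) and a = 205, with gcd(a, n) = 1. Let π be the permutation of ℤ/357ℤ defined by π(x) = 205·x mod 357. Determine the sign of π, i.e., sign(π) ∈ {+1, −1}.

+1

Orbit of 1 under x↦205x: [1, 205, 256]… (length divides ord_357(205)).
The orbit structure of x ↦ 205x mod 357: 153 orbits of sizes [3, 3, 3, 3, 3, 3, 3, 3, 3, 3, 3, 3, 3, 3, 3, 3, 3, 3, 3, 3, 3, 3, 3, 3, 3, 3, 3, 3, 3, 3, 3, 3, 3, 3, 3, 3, 3, 3, 3, 3, 3, 3, 3, 3, 3, 3, 3, 3, 3, 3, 3, 3, 3, 3, 3, 3, 3, 3, 3, 3, 3, 3, 3, 3, 3, 3, 3, 3, 3, 3, 3, 3, 3, 3, 3, 3, 3, 3, 3, 3, 3, 3, 3, 3, 3, 3, 3, 3, 3, 3, 3, 3, 3, 3, 3, 3, 3, 3, 3, 3, 3, 3, 1, 1, 1, 1, 1, 1, 1, 1, 1, 1, 1, 1, 1, 1, 1, 1, 1, 1, 1, 1, 1, 1, 1, 1, 1, 1, 1, 1, 1, 1, 1, 1, 1, 1, 1, 1, 1, 1, 1, 1, 1, 1, 1, 1, 1, 1, 1, 1, 1, 1, 1].
sign(π) = (−1)^{n − #cycles} = (−1)^{357−153} = (−1)^204 = +1.
Check: (205/357) = +1 by Zolotarev.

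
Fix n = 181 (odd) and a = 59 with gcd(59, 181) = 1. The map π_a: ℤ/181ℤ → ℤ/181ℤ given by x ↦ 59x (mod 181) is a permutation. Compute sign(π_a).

+1

Start at x=1: 1 → 59 → 42 → 125 → 135 → 1 (one orbit).
Cycle type of π: 5×36 + 1; total 37 cycles.
n − c = 181 − 37 = 144; sign = (−1)^144 = +1.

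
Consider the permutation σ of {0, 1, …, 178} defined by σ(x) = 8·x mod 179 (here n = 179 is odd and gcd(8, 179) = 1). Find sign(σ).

-1

Orbit of 66 under x↦8x: [66, 170, 107, 140, 46, 10, 80]… (length divides ord_179(8)).
2 cycles of lengths [178, 1].
Σ(ℓ_i−1) = 179−2 = 177; sign = (−1)^177 = -1.
Via Zolotarev, sign(π_{8}) = (8|179) = -1.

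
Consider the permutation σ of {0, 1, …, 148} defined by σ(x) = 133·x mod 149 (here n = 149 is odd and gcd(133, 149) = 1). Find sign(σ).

+1

Trace 49: π^k(49) = [49, 110, 28, 148, 16, 42, 73] for k=0..6.
The orbit structure of x ↦ 133x mod 149: 3 orbits of sizes [74, 74, 1].
n − c = 149 − 3 = 146; sign = (−1)^146 = +1.
(133|149)_J = +1 (Zolotarev's lemma cross-check).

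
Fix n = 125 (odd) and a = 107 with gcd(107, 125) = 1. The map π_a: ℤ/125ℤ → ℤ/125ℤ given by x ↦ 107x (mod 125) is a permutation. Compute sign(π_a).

Trace 93: π^k(93) = [93, 76, 7, 124, 18, 51, 82] for k=0..6.
Decompose π into cycles: lengths [20, 20, 20, 20, 20, 4, 4, 4, 4, 4, 4, 1] (12 cycles, including the fixed point 0).
n − c = 125 − 12 = 113; sign = (−1)^113 = -1.

-1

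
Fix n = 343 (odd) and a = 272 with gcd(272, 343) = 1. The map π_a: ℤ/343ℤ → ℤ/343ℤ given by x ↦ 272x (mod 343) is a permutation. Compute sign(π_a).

-1

Trace 337: π^k(337) = [337, 83, 281, 286, 274, 97, 316] for k=0..6.
The orbit structure of x ↦ 272x mod 343: 10 orbits of sizes [98, 98, 98, 14, 14, 14, 2, 2, 2, 1].
sign(π) = (−1)^{n − #cycles} = (−1)^{343−10} = (−1)^333 = -1.
Zolotarev: (272|343) = -1, matching the cycle-count sign.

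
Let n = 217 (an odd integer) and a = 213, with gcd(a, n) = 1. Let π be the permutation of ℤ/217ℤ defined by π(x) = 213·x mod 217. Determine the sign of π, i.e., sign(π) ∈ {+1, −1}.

Trace 178: π^k(178) = [178, 156, 27, 109, 215, 8, 185] for k=0..6.
The orbit structure of x ↦ 213x mod 217: 11 orbits of sizes [30, 30, 30, 30, 30, 30, 10, 10, 10, 6, 1].
sign(π) = (−1)^{n − #cycles} = (−1)^{217−11} = (−1)^206 = +1.

+1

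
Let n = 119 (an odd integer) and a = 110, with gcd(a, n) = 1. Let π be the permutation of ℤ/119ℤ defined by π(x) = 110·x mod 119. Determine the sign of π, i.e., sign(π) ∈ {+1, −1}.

Orbit of 50 under x↦110x: [50, 26, 4, 83, 86, 59, 64]… (length divides ord_119(110)).
8 cycles of lengths [24, 24, 24, 24, 8, 8, 6, 1].
With 8 cycles on 119 points, sign = (−1)^{119−8} = -1.
Via Zolotarev, sign(π_{110}) = (110|119) = -1.

-1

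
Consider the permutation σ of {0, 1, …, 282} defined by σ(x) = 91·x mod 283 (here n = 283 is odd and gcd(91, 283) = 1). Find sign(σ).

Trace 93: π^k(93) = [93, 256, 90, 266, 151, 157, 137] for k=0..6.
π_91 has 3 disjoint cycles with lengths [141, 141, 1] on {0,…,282}.
sign(π) = (−1)^{n − #cycles} = (−1)^{283−3} = (−1)^280 = +1.
(91|283)_J = +1 (Zolotarev's lemma cross-check).

+1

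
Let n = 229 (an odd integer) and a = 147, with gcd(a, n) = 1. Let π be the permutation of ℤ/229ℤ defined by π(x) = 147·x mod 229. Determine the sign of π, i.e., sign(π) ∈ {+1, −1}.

+1

Start at x=94: 94 → 78 → 16 → 62 → 183 → 108 → 75 → … (one orbit).
Cycle type of π: 114×2 + 1; total 3 cycles.
Σ(ℓ_i−1) = 229−3 = 226; sign = (−1)^226 = +1.
Check: (147/229) = +1 by Zolotarev.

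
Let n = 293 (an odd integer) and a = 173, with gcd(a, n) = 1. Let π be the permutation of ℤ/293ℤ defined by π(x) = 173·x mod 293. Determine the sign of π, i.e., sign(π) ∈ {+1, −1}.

-1

Start at x=248: 248 → 126 → 116 → 144 → 7 → 39 → 8 → … (one orbit).
Decompose π into cycles: lengths [292, 1] (2 cycles, including the fixed point 0).
sign(π) = (−1)^{n − #cycles} = (−1)^{293−2} = (−1)^291 = -1.
The Jacobi symbol (173|293) = -1 (Zolotarev) agrees.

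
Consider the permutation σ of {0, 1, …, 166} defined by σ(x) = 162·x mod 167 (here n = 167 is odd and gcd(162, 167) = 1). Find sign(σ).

Start at x=33: 33 → 2 → 157 → 50 → 84 → 81 → 96 → … (one orbit).
π_162 has 3 disjoint cycles with lengths [83, 83, 1] on {0,…,166}.
sign(π) = (−1)^{n − #cycles} = (−1)^{167−3} = (−1)^164 = +1.
(162|167)_J = +1 (Zolotarev's lemma cross-check).

+1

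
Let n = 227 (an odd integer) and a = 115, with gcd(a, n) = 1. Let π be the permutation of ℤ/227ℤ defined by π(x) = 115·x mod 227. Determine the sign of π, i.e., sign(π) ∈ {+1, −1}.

-1

Start at x=218: 218 → 100 → 150 → 225 → 224 → 109 → 50 → … (one orbit).
2 cycles of lengths [226, 1].
Σ(ℓ_i−1) = 227−2 = 225; sign = (−1)^225 = -1.
Via Zolotarev, sign(π_{115}) = (115|227) = -1.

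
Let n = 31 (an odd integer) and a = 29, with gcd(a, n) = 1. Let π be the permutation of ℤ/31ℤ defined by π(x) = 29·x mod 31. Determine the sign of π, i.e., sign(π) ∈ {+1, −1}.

-1

Start at x=29: 29 → 4 → 23 → 16 → 30 → 2 → 27 → … (one orbit).
π_29 has 4 disjoint cycles with lengths [10, 10, 10, 1] on {0,…,30}.
sign(π) = (−1)^{n − #cycles} = (−1)^{31−4} = (−1)^27 = -1.
Via Zolotarev, sign(π_{29}) = (29|31) = -1.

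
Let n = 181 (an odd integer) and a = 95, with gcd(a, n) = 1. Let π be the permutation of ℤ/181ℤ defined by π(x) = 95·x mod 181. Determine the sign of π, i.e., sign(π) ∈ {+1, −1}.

Start at x=71: 71 → 48 → 35 → 67 → 30 → 135 → 155 → … (one orbit).
4 cycles of lengths [60, 60, 60, 1].
n − c = 181 − 4 = 177; sign = (−1)^177 = -1.
(95|181)_J = -1 (Zolotarev's lemma cross-check).

-1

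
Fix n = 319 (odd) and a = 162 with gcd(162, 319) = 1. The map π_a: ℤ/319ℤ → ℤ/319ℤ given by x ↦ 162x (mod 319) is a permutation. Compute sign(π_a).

+1

Start at x=59: 59 → 307 → 289 → 244 → 291 → 249 → 144 → … (one orbit).
23 cycles of lengths [20, 20, 20, 20, 20, 20, 20, 20, 20, 20, 20, 20, 20, 20, 10, 4, 4, 4, 4, 4, 4, 4, 1].
23 cycles on 319: each ℓ→(−1)^(ℓ−1), product (−1)^296 = +1.
(162|319)_J = +1 (Zolotarev's lemma cross-check).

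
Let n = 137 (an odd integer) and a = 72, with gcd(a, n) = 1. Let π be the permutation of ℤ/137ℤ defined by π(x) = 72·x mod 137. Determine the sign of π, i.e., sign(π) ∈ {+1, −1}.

+1

Orbit of 74 under x↦72x: [74, 122, 16, 56, 59, 1, 72]… (length divides ord_137(72)).
9 cycles of lengths [17, 17, 17, 17, 17, 17, 17, 17, 1].
With 9 cycles on 137 points, sign = (−1)^{137−9} = +1.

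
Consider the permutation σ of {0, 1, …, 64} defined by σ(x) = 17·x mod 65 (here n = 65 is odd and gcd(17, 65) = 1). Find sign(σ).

-1

Orbit of 16 under x↦17x: [16, 12, 9, 23, 1, 17, 29]… (length divides ord_65(17)).
Decompose π into cycles: lengths [12, 12, 12, 12, 6, 6, 4, 1] (8 cycles, including the fixed point 0).
sign(π) = (−1)^{n − #cycles} = (−1)^{65−8} = (−1)^57 = -1.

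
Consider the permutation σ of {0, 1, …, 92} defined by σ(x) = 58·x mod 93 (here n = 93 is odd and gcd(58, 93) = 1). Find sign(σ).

-1

Trace 1: π^k(1) = [1, 58, 16, 91, 70, 61, 4] for k=0..6.
π_58 has 12 disjoint cycles with lengths [10, 10, 10, 10, 10, 10, 10, 10, 10, 1, 1, 1] on {0,…,92}.
sign(π) = (−1)^{n − #cycles} = (−1)^{93−12} = (−1)^81 = -1.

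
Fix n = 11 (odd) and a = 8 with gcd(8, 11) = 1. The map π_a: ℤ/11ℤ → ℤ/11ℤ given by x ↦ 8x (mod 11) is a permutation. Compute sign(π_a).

-1

Trace 3: π^k(3) = [3, 2, 5, 7, 1, 8, 9] for k=0..6.
Decompose π into cycles: lengths [10, 1] (2 cycles, including the fixed point 0).
11 − 2 = 9 transpositions; sign(π) = (−1)^9 = -1.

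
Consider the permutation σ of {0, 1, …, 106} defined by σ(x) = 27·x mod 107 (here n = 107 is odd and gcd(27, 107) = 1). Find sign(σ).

Orbit of 105 under x↦27x: [105, 53, 40, 10, 56, 14, 57]… (length divides ord_107(27)).
3 cycles of lengths [53, 53, 1].
3 cycles on 107: each ℓ→(−1)^(ℓ−1), product (−1)^104 = +1.
Via Zolotarev, sign(π_{27}) = (27|107) = +1.

+1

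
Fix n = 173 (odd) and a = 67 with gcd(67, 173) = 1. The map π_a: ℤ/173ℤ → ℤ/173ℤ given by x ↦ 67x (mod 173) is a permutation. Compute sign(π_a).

Trace 106: π^k(106) = [106, 9, 84, 92, 109, 37, 57] for k=0..6.
3 cycles of lengths [86, 86, 1].
sign(π) = (−1)^{n − #cycles} = (−1)^{173−3} = (−1)^170 = +1.
(67|173)_J = +1 (Zolotarev's lemma cross-check).

+1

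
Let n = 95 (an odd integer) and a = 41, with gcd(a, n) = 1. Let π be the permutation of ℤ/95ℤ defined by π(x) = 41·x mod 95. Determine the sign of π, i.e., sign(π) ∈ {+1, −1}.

Start at x=66: 66 → 46 → 81 → 91 → 26 → 21 → 6 → … (one orbit).
Cycle lengths of π_41 on ℤ/95ℤ: [18, 18, 18, 18, 18, 1, 1, 1, 1, 1]; 10 cycles in total.
95 − 10 = 85 transpositions; sign(π) = (−1)^85 = -1.
Via Zolotarev, sign(π_{41}) = (41|95) = -1.

-1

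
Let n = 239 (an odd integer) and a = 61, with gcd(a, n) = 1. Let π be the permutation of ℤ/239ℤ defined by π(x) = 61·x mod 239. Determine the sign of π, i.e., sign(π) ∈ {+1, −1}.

Start at x=85: 85 → 166 → 88 → 110 → 18 → 142 → 58 → … (one orbit).
Cycle lengths of π_61 on ℤ/239ℤ: [119, 119, 1]; 3 cycles in total.
3 cycles on 239: each ℓ→(−1)^(ℓ−1), product (−1)^236 = +1.
Via Zolotarev, sign(π_{61}) = (61|239) = +1.

+1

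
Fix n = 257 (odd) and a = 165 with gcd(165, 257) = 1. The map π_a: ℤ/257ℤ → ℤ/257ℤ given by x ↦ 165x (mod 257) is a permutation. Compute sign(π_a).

+1

Trace 137: π^k(137) = [137, 246, 241, 187, 15, 162, 2] for k=0..6.
Decompose π into cycles: lengths [64, 64, 64, 64, 1] (5 cycles, including the fixed point 0).
With 5 cycles on 257 points, sign = (−1)^{257−5} = +1.
The Jacobi symbol (165|257) = +1 (Zolotarev) agrees.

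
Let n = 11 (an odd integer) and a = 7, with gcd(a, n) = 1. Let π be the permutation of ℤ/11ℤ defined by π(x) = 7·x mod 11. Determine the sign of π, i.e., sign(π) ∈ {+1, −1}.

-1

Orbit of 3 under x↦7x: [3, 10, 4, 6, 9, 8, 1]… (length divides ord_11(7)).
Cycle lengths of π_7 on ℤ/11ℤ: [10, 1]; 2 cycles in total.
With 2 cycles on 11 points, sign = (−1)^{11−2} = -1.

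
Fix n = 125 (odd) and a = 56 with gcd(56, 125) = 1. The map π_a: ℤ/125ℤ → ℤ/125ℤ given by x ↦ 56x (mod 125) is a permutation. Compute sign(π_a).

Trace 81: π^k(81) = [81, 36, 16, 21, 51, 106, 61] for k=0..6.
Cycle type of π: 25×4 + 5×4 + 1×5; total 13 cycles.
sign(π) = (−1)^{n − #cycles} = (−1)^{125−13} = (−1)^112 = +1.

+1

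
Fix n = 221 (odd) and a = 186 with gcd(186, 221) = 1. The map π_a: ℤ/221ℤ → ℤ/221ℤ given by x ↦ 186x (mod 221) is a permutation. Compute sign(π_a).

+1

Trace 120: π^k(120) = [120, 220, 35, 101, 1, 186] for k=0..5.
The orbit structure of x ↦ 186x mod 221: 43 orbits of sizes [6, 6, 6, 6, 6, 6, 6, 6, 6, 6, 6, 6, 6, 6, 6, 6, 6, 6, 6, 6, 6, 6, 6, 6, 6, 6, 6, 6, 6, 6, 6, 6, 6, 6, 2, 2, 2, 2, 2, 2, 2, 2, 1].
221 − 43 = 178 transpositions; sign(π) = (−1)^178 = +1.
Via Zolotarev, sign(π_{186}) = (186|221) = +1.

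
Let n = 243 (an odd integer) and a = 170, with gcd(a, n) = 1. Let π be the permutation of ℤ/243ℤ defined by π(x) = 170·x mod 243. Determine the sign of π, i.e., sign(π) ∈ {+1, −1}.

Trace 8: π^k(8) = [8, 145, 107, 208, 125, 109, 62] for k=0..6.
π_170 has 14 disjoint cycles with lengths [54, 54, 54, 18, 18, 18, 6, 6, 6, 2, 2, 2, 2, 1] on {0,…,242}.
243 − 14 = 229 transpositions; sign(π) = (−1)^229 = -1.
The Jacobi symbol (170|243) = -1 (Zolotarev) agrees.

-1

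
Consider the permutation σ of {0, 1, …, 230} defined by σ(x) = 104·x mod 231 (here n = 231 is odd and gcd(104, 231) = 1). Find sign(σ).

Start at x=64: 64 → 188 → 148 → 146 → 169 → 20 → 1 → … (one orbit).
Decompose π into cycles: lengths [10, 10, 10, 10, 10, 10, 10, 10, 10, 10, 10, 10, 10, 10, 10, 10, 10, 10, 10, 10, 5, 5, 2, 2, 2, 2, 2, 2, 2, 2, 2, 2, 1] (33 cycles, including the fixed point 0).
sign(π) = (−1)^{n − #cycles} = (−1)^{231−33} = (−1)^198 = +1.
Zolotarev: (104|231) = +1, matching the cycle-count sign.

+1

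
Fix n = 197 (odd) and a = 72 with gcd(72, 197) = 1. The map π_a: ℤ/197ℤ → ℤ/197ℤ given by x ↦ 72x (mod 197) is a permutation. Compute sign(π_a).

-1

Trace 196: π^k(196) = [196, 125, 135, 67, 96, 17, 42] for k=0..6.
π_72 has 2 disjoint cycles with lengths [196, 1] on {0,…,196}.
With 2 cycles on 197 points, sign = (−1)^{197−2} = -1.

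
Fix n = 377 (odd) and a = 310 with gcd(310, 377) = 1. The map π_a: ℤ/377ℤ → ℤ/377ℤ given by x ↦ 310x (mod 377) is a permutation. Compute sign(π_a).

Orbit of 16 under x↦310x: [16, 59, 194, 197, 373, 268, 140]… (length divides ord_377(310)).
10 cycles of lengths [84, 84, 84, 84, 12, 7, 7, 7, 7, 1].
With 10 cycles on 377 points, sign = (−1)^{377−10} = -1.

-1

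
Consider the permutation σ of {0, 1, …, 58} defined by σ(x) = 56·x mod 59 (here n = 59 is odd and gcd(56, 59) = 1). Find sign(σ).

Trace 19: π^k(19) = [19, 2, 53, 18, 5, 44, 45] for k=0..6.
The orbit structure of x ↦ 56x mod 59: 2 orbits of sizes [58, 1].
With 2 cycles on 59 points, sign = (−1)^{59−2} = -1.

-1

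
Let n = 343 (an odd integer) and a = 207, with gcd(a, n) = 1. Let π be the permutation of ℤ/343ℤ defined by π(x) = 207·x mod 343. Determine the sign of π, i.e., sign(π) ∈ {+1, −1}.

Trace 319: π^k(319) = [319, 177, 281, 200, 240, 288, 277] for k=0..6.
Cycle lengths of π_207 on ℤ/343ℤ: [147, 147, 21, 21, 3, 3, 1]; 7 cycles in total.
n − c = 343 − 7 = 336; sign = (−1)^336 = +1.
Via Zolotarev, sign(π_{207}) = (207|343) = +1.

+1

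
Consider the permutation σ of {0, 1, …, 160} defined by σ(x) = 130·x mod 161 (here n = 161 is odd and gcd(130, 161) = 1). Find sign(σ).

-1

Trace 142: π^k(142) = [142, 106, 95, 114, 8, 74, 121] for k=0..6.
6 cycles of lengths [66, 66, 22, 3, 3, 1].
sign(π) = (−1)^{n − #cycles} = (−1)^{161−6} = (−1)^155 = -1.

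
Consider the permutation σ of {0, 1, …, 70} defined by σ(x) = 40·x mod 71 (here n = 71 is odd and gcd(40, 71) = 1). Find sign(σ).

+1

Trace 3: π^k(3) = [3, 49, 43, 16, 1, 40, 38] for k=0..6.
The orbit structure of x ↦ 40x mod 71: 3 orbits of sizes [35, 35, 1].
With 3 cycles on 71 points, sign = (−1)^{71−3} = +1.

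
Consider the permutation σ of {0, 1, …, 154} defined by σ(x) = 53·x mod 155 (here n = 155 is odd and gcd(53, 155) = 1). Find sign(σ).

+1

Trace 134: π^k(134) = [134, 127, 66, 88, 14, 122, 111] for k=0..6.
π_53 has 5 disjoint cycles with lengths [60, 60, 30, 4, 1] on {0,…,154}.
With 5 cycles on 155 points, sign = (−1)^{155−5} = +1.
Via Zolotarev, sign(π_{53}) = (53|155) = +1.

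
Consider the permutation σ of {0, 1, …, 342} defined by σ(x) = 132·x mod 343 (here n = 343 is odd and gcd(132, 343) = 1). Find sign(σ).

Start at x=20: 20 → 239 → 335 → 316 → 209 → 148 → 328 → … (one orbit).
10 cycles of lengths [98, 98, 98, 14, 14, 14, 2, 2, 2, 1].
10 cycles on 343: each ℓ→(−1)^(ℓ−1), product (−1)^333 = -1.
Via Zolotarev, sign(π_{132}) = (132|343) = -1.

-1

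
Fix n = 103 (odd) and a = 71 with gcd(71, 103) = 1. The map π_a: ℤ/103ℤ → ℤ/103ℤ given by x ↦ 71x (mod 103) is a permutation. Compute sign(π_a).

-1

Start at x=22: 22 → 17 → 74 → 1 → 71 → 97 → 89 → … (one orbit).
2 cycles of lengths [102, 1].
Σ(ℓ_i−1) = 103−2 = 101; sign = (−1)^101 = -1.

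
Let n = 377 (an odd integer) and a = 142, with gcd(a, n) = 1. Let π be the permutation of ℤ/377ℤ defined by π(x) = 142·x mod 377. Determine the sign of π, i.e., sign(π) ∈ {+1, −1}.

Trace 326: π^k(326) = [326, 298, 92, 246, 248, 155, 144] for k=0..6.
The orbit structure of x ↦ 142x mod 377: 20 orbits of sizes [28, 28, 28, 28, 28, 28, 28, 28, 28, 28, 28, 28, 28, 2, 2, 2, 2, 2, 2, 1].
sign(π) = (−1)^{n − #cycles} = (−1)^{377−20} = (−1)^357 = -1.
Via Zolotarev, sign(π_{142}) = (142|377) = -1.

-1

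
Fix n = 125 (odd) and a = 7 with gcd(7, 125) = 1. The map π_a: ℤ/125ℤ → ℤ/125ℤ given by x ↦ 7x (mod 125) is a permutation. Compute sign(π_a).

Start at x=51: 51 → 107 → 124 → 118 → 76 → 32 → 99 → … (one orbit).
Cycle type of π: 20×5 + 4×6 + 1; total 12 cycles.
125 − 12 = 113 transpositions; sign(π) = (−1)^113 = -1.

-1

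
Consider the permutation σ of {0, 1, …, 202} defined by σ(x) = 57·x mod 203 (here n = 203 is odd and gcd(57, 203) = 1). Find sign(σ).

+1

Start at x=1: 1 → 57 → 1 (one orbit).
Decompose π into cycles: lengths [2, 2, 2, 2, 2, 2, 2, 2, 2, 2, 2, 2, 2, 2, 2, 2, 2, 2, 2, 2, 2, 2, 2, 2, 2, 2, 2, 2, 2, 2, 2, 2, 2, 2, 2, 2, 2, 2, 2, 2, 2, 2, 2, 2, 2, 2, 2, 2, 2, 2, 2, 2, 2, 2, 2, 2, 2, 2, 2, 2, 2, 2, 2, 2, 2, 2, 2, 2, 2, 2, 2, 2, 2, 2, 2, 2, 2, 2, 2, 2, 2, 2, 2, 2, 2, 2, 2, 2, 2, 2, 2, 2, 2, 2, 2, 2, 2, 2, 1, 1, 1, 1, 1, 1, 1] (105 cycles, including the fixed point 0).
Σ(ℓ_i−1) = 203−105 = 98; sign = (−1)^98 = +1.
Zolotarev: (57|203) = +1, matching the cycle-count sign.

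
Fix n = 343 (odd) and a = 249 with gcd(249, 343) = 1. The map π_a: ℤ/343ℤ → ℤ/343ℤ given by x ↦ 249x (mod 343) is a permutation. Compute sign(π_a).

+1

Start at x=134: 134 → 95 → 331 → 99 → 298 → 114 → 260 → … (one orbit).
7 cycles of lengths [147, 147, 21, 21, 3, 3, 1].
sign(π) = (−1)^{n − #cycles} = (−1)^{343−7} = (−1)^336 = +1.
Check: (249/343) = +1 by Zolotarev.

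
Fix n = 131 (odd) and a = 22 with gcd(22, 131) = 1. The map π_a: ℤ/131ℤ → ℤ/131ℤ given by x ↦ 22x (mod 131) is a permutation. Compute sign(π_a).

Start at x=11: 11 → 111 → 84 → 14 → 46 → 95 → 125 → … (one orbit).
The orbit structure of x ↦ 22x mod 131: 2 orbits of sizes [130, 1].
2 cycles on 131: each ℓ→(−1)^(ℓ−1), product (−1)^129 = -1.
(22|131)_J = -1 (Zolotarev's lemma cross-check).

-1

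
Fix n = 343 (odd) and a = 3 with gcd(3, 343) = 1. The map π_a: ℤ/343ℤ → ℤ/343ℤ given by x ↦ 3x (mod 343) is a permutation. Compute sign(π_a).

-1

Trace 183: π^k(183) = [183, 206, 275, 139, 74, 222, 323] for k=0..6.
π_3 has 4 disjoint cycles with lengths [294, 42, 6, 1] on {0,…,342}.
n − c = 343 − 4 = 339; sign = (−1)^339 = -1.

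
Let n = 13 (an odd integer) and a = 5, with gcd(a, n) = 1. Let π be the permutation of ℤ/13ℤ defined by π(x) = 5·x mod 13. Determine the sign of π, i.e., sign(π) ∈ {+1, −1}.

Orbit of 12 under x↦5x: [12, 8, 1, 5]… (length divides ord_13(5)).
Decompose π into cycles: lengths [4, 4, 4, 1] (4 cycles, including the fixed point 0).
13 − 4 = 9 transpositions; sign(π) = (−1)^9 = -1.
Via Zolotarev, sign(π_{5}) = (5|13) = -1.

-1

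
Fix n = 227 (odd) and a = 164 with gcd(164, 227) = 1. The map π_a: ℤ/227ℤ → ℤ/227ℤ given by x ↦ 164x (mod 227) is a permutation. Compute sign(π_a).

Start at x=53: 53 → 66 → 155 → 223 → 25 → 14 → 26 → … (one orbit).
The orbit structure of x ↦ 164x mod 227: 2 orbits of sizes [226, 1].
n − c = 227 − 2 = 225; sign = (−1)^225 = -1.

-1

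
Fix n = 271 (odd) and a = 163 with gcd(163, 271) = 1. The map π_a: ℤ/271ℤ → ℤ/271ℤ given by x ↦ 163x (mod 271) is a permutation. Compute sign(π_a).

+1

Start at x=211: 211 → 247 → 153 → 7 → 57 → 77 → 85 → … (one orbit).
Cycle lengths of π_163 on ℤ/271ℤ: [135, 135, 1]; 3 cycles in total.
sign(π) = (−1)^{n − #cycles} = (−1)^{271−3} = (−1)^268 = +1.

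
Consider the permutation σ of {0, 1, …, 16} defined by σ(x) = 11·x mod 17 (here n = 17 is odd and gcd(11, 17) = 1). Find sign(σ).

Orbit of 10 under x↦11x: [10, 8, 3, 16, 6, 15, 12]… (length divides ord_17(11)).
The orbit structure of x ↦ 11x mod 17: 2 orbits of sizes [16, 1].
With 2 cycles on 17 points, sign = (−1)^{17−2} = -1.
Zolotarev: (11|17) = -1, matching the cycle-count sign.

-1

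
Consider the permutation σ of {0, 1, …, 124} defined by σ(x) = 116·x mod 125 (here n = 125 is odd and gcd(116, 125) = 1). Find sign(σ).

Orbit of 56 under x↦116x: [56, 121, 36, 51, 41, 6, 71]… (length divides ord_125(116)).
Decompose π into cycles: lengths [25, 25, 25, 25, 5, 5, 5, 5, 1, 1, 1, 1, 1] (13 cycles, including the fixed point 0).
125 − 13 = 112 transpositions; sign(π) = (−1)^112 = +1.
(116|125)_J = +1 (Zolotarev's lemma cross-check).

+1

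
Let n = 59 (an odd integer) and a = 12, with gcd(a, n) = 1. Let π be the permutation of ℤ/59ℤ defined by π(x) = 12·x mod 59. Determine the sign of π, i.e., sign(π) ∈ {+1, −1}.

Start at x=19: 19 → 51 → 22 → 28 → 41 → 20 → 4 → … (one orbit).
Decompose π into cycles: lengths [29, 29, 1] (3 cycles, including the fixed point 0).
3 cycles on 59: each ℓ→(−1)^(ℓ−1), product (−1)^56 = +1.

+1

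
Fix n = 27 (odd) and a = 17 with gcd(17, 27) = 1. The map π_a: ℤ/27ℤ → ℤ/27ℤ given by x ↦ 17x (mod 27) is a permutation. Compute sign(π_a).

-1

Trace 19: π^k(19) = [19, 26, 10, 8, 1, 17] for k=0..5.
π_17 has 8 disjoint cycles with lengths [6, 6, 6, 2, 2, 2, 2, 1] on {0,…,26}.
n − c = 27 − 8 = 19; sign = (−1)^19 = -1.
The Jacobi symbol (17|27) = -1 (Zolotarev) agrees.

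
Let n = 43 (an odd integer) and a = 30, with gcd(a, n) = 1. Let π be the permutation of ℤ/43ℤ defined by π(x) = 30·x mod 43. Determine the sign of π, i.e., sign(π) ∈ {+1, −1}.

Orbit of 10 under x↦30x: [10, 42, 13, 3, 4, 34, 31]… (length divides ord_43(30)).
π_30 has 2 disjoint cycles with lengths [42, 1] on {0,…,42}.
43 − 2 = 41 transpositions; sign(π) = (−1)^41 = -1.
Zolotarev: (30|43) = -1, matching the cycle-count sign.

-1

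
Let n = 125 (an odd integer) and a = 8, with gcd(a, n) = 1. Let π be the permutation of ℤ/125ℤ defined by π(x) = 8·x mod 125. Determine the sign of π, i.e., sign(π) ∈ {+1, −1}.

Start at x=28: 28 → 99 → 42 → 86 → 63 → 4 → 32 → … (one orbit).
Cycle type of π: 100 + 20 + 4 + 1; total 4 cycles.
With 4 cycles on 125 points, sign = (−1)^{125−4} = -1.
(8|125)_J = -1 (Zolotarev's lemma cross-check).

-1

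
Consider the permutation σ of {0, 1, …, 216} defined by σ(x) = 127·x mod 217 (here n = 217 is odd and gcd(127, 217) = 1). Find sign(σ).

Trace 15: π^k(15) = [15, 169, 197, 64, 99, 204, 85] for k=0..6.
π_127 has 14 disjoint cycles with lengths [30, 30, 30, 30, 30, 30, 30, 1, 1, 1, 1, 1, 1, 1] on {0,…,216}.
217 − 14 = 203 transpositions; sign(π) = (−1)^203 = -1.

-1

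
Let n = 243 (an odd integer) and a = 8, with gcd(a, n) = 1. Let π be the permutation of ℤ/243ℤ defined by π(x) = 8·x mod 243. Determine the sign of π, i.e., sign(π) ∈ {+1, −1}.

Start at x=145: 145 → 188 → 46 → 125 → 28 → 224 → 91 → … (one orbit).
14 cycles of lengths [54, 54, 54, 18, 18, 18, 6, 6, 6, 2, 2, 2, 2, 1].
Σ(ℓ_i−1) = 243−14 = 229; sign = (−1)^229 = -1.
Check: (8/243) = -1 by Zolotarev.

-1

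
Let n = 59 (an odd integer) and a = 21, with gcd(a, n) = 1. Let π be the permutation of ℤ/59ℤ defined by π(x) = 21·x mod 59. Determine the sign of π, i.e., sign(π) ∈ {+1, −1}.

Orbit of 28 under x↦21x: [28, 57, 17, 3, 4, 25, 53]… (length divides ord_59(21)).
The orbit structure of x ↦ 21x mod 59: 3 orbits of sizes [29, 29, 1].
n − c = 59 − 3 = 56; sign = (−1)^56 = +1.

+1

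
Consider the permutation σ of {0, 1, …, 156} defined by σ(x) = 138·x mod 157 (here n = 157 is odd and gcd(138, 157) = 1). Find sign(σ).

+1

Orbit of 42 under x↦138x: [42, 144, 90, 17, 148, 14, 48]… (length divides ord_157(138)).
3 cycles of lengths [78, 78, 1].
157 − 3 = 154 transpositions; sign(π) = (−1)^154 = +1.
(138|157)_J = +1 (Zolotarev's lemma cross-check).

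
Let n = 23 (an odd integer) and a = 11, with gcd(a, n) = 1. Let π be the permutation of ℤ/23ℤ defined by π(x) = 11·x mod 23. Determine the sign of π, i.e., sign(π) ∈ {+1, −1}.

Start at x=22: 22 → 12 → 17 → 3 → 10 → 18 → 14 → … (one orbit).
2 cycles of lengths [22, 1].
sign(π) = (−1)^{n − #cycles} = (−1)^{23−2} = (−1)^21 = -1.
Via Zolotarev, sign(π_{11}) = (11|23) = -1.

-1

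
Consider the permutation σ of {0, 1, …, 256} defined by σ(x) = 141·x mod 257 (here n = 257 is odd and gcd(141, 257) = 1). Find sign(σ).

+1

Trace 61: π^k(61) = [61, 120, 215, 246, 248, 16, 200] for k=0..6.
Cycle type of π: 128×2 + 1; total 3 cycles.
n − c = 257 − 3 = 254; sign = (−1)^254 = +1.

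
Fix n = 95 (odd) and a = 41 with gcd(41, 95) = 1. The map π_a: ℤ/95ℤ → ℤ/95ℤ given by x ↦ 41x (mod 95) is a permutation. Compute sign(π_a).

-1

Orbit of 46 under x↦41x: [46, 81, 91, 26, 21, 6, 56]… (length divides ord_95(41)).
The orbit structure of x ↦ 41x mod 95: 10 orbits of sizes [18, 18, 18, 18, 18, 1, 1, 1, 1, 1].
95 − 10 = 85 transpositions; sign(π) = (−1)^85 = -1.
Zolotarev: (41|95) = -1, matching the cycle-count sign.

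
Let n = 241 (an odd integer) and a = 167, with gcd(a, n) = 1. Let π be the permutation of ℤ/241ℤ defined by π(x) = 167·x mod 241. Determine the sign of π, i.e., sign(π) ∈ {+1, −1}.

Orbit of 173 under x↦167x: [173, 212, 218, 15, 95, 200, 142]… (length divides ord_241(167)).
π_167 has 2 disjoint cycles with lengths [240, 1] on {0,…,240}.
Σ(ℓ_i−1) = 241−2 = 239; sign = (−1)^239 = -1.
Check: (167/241) = -1 by Zolotarev.

-1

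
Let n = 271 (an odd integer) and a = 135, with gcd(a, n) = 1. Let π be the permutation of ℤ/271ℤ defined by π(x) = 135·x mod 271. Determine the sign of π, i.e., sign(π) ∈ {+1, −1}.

Start at x=75: 75 → 98 → 222 → 160 → 191 → 40 → 251 → … (one orbit).
2 cycles of lengths [270, 1].
271 − 2 = 269 transpositions; sign(π) = (−1)^269 = -1.
Via Zolotarev, sign(π_{135}) = (135|271) = -1.

-1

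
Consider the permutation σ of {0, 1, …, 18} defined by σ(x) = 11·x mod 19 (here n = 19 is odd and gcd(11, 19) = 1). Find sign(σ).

Trace 7: π^k(7) = [7, 1, 11] for k=0..2.
Cycle lengths of π_11 on ℤ/19ℤ: [3, 3, 3, 3, 3, 3, 1]; 7 cycles in total.
sign(π) = (−1)^{n − #cycles} = (−1)^{19−7} = (−1)^12 = +1.

+1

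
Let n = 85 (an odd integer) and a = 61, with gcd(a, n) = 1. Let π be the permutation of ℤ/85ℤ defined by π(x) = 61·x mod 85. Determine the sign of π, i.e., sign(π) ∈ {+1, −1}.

Trace 26: π^k(26) = [26, 56, 16, 41, 36, 71, 81] for k=0..6.
π_61 has 10 disjoint cycles with lengths [16, 16, 16, 16, 16, 1, 1, 1, 1, 1] on {0,…,84}.
85 − 10 = 75 transpositions; sign(π) = (−1)^75 = -1.

-1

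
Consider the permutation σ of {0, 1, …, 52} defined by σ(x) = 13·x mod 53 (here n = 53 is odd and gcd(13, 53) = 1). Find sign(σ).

Trace 28: π^k(28) = [28, 46, 15, 36, 44, 42, 16] for k=0..6.
Cycle lengths of π_13 on ℤ/53ℤ: [13, 13, 13, 13, 1]; 5 cycles in total.
Σ(ℓ_i−1) = 53−5 = 48; sign = (−1)^48 = +1.

+1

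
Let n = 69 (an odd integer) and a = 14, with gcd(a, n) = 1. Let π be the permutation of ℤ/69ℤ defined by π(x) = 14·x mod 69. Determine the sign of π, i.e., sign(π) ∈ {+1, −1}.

+1

Trace 1: π^k(1) = [1, 14, 58, 53, 52, 38, 49] for k=0..6.
Cycle type of π: 22×3 + 2 + 1; total 5 cycles.
sign(π) = (−1)^{n − #cycles} = (−1)^{69−5} = (−1)^64 = +1.
The Jacobi symbol (14|69) = +1 (Zolotarev) agrees.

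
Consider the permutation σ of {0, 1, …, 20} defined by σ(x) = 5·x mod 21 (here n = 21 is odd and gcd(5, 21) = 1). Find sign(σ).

Trace 5: π^k(5) = [5, 4, 20, 16, 17, 1] for k=0..5.
5 cycles of lengths [6, 6, 6, 2, 1].
21 − 5 = 16 transpositions; sign(π) = (−1)^16 = +1.
Via Zolotarev, sign(π_{5}) = (5|21) = +1.

+1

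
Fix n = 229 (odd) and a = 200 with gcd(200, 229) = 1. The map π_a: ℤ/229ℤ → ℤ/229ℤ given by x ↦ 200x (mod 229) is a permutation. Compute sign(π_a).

-1

Start at x=22: 22 → 49 → 182 → 218 → 90 → 138 → 120 → … (one orbit).
Cycle lengths of π_200 on ℤ/229ℤ: [228, 1]; 2 cycles in total.
2 cycles on 229: each ℓ→(−1)^(ℓ−1), product (−1)^227 = -1.
Check: (200/229) = -1 by Zolotarev.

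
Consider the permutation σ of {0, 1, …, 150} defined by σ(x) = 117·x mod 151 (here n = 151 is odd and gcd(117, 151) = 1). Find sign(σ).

Orbit of 45 under x↦117x: [45, 131, 76, 134, 125, 129, 144]… (length divides ord_151(117)).
Decompose π into cycles: lengths [150, 1] (2 cycles, including the fixed point 0).
151 − 2 = 149 transpositions; sign(π) = (−1)^149 = -1.
Via Zolotarev, sign(π_{117}) = (117|151) = -1.

-1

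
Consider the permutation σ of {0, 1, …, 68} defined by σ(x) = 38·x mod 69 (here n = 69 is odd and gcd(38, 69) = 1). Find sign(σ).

Trace 16: π^k(16) = [16, 56, 58, 65, 55, 20, 1] for k=0..6.
5 cycles of lengths [22, 22, 22, 2, 1].
5 cycles on 69: each ℓ→(−1)^(ℓ−1), product (−1)^64 = +1.
Via Zolotarev, sign(π_{38}) = (38|69) = +1.

+1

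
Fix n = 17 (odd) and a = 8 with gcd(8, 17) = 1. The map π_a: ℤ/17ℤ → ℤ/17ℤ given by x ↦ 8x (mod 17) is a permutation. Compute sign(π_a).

Start at x=9: 9 → 4 → 15 → 1 → 8 → 13 → 2 → … (one orbit).
Cycle lengths of π_8 on ℤ/17ℤ: [8, 8, 1]; 3 cycles in total.
3 cycles on 17: each ℓ→(−1)^(ℓ−1), product (−1)^14 = +1.

+1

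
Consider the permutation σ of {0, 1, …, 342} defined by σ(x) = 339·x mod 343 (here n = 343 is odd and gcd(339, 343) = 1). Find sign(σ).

-1

Start at x=132: 132 → 158 → 54 → 127 → 178 → 317 → 104 → … (one orbit).
Cycle lengths of π_339 on ℤ/343ℤ: [294, 42, 6, 1]; 4 cycles in total.
With 4 cycles on 343 points, sign = (−1)^{343−4} = -1.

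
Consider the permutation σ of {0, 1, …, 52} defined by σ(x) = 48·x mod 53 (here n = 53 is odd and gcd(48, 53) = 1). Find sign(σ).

-1

Orbit of 34 under x↦48x: [34, 42, 2, 43, 50, 15, 31]… (length divides ord_53(48)).
Cycle type of π: 52 + 1; total 2 cycles.
2 cycles on 53: each ℓ→(−1)^(ℓ−1), product (−1)^51 = -1.
(48|53)_J = -1 (Zolotarev's lemma cross-check).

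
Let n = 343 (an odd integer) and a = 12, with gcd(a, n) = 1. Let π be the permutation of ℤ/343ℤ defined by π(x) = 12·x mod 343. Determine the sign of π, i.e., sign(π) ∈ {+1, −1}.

-1

Orbit of 30 under x↦12x: [30, 17, 204, 47, 221, 251, 268]… (length divides ord_343(12)).
4 cycles of lengths [294, 42, 6, 1].
4 cycles on 343: each ℓ→(−1)^(ℓ−1), product (−1)^339 = -1.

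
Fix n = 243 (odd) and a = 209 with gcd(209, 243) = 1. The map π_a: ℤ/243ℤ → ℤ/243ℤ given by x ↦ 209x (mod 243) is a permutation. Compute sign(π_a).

Start at x=67: 67 → 152 → 178 → 23 → 190 → 101 → 211 → … (one orbit).
Cycle lengths of π_209 on ℤ/243ℤ: [162, 54, 18, 6, 2, 1]; 6 cycles in total.
243 − 6 = 237 transpositions; sign(π) = (−1)^237 = -1.

-1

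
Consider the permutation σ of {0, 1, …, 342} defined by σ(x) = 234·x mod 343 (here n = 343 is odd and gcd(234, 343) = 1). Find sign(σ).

Orbit of 316 under x↦234x: [316, 199, 261, 20, 221, 264, 36]… (length divides ord_343(234)).
Cycle type of π: 294 + 42 + 6 + 1; total 4 cycles.
n − c = 343 − 4 = 339; sign = (−1)^339 = -1.
Check: (234/343) = -1 by Zolotarev.

-1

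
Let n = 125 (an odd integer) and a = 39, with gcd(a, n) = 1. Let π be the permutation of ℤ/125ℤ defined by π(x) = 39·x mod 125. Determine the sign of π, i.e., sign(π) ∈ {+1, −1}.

+1

Trace 14: π^k(14) = [14, 46, 44, 91, 49, 36, 29] for k=0..6.
The orbit structure of x ↦ 39x mod 125: 7 orbits of sizes [50, 50, 10, 10, 2, 2, 1].
125 − 7 = 118 transpositions; sign(π) = (−1)^118 = +1.
Via Zolotarev, sign(π_{39}) = (39|125) = +1.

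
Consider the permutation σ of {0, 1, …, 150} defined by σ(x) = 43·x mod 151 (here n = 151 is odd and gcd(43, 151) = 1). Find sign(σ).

Start at x=137: 137 → 2 → 86 → 74 → 11 → 20 → 105 → … (one orbit).
π_43 has 3 disjoint cycles with lengths [75, 75, 1] on {0,…,150}.
151 − 3 = 148 transpositions; sign(π) = (−1)^148 = +1.

+1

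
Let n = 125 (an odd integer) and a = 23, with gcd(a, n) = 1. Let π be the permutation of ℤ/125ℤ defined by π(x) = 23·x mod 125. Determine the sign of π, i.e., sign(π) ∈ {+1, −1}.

-1

Orbit of 116 under x↦23x: [116, 43, 114, 122, 56, 38, 124]… (length divides ord_125(23)).
Cycle type of π: 100 + 20 + 4 + 1; total 4 cycles.
sign(π) = (−1)^{n − #cycles} = (−1)^{125−4} = (−1)^121 = -1.
Check: (23/125) = -1 by Zolotarev.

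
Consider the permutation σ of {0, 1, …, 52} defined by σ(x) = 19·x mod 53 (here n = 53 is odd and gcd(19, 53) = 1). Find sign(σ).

Orbit of 47 under x↦19x: [47, 45, 7, 27, 36, 48, 11]… (length divides ord_53(19)).
π_19 has 2 disjoint cycles with lengths [52, 1] on {0,…,52}.
n − c = 53 − 2 = 51; sign = (−1)^51 = -1.

-1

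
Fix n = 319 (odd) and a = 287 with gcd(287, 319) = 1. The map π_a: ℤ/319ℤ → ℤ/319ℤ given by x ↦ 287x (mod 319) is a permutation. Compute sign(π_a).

Start at x=254: 254 → 166 → 111 → 276 → 100 → 309 → 1 → … (one orbit).
π_287 has 22 disjoint cycles with lengths [28, 28, 28, 28, 28, 28, 28, 28, 28, 28, 28, 1, 1, 1, 1, 1, 1, 1, 1, 1, 1, 1] on {0,…,318}.
319 − 22 = 297 transpositions; sign(π) = (−1)^297 = -1.
Zolotarev: (287|319) = -1, matching the cycle-count sign.

-1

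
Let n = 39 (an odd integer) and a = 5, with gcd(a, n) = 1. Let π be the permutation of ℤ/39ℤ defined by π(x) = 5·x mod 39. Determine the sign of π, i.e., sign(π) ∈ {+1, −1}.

Orbit of 1 under x↦5x: [1, 5, 25, 8]… (length divides ord_39(5)).
The orbit structure of x ↦ 5x mod 39: 11 orbits of sizes [4, 4, 4, 4, 4, 4, 4, 4, 4, 2, 1].
11 cycles on 39: each ℓ→(−1)^(ℓ−1), product (−1)^28 = +1.
(5|39)_J = +1 (Zolotarev's lemma cross-check).

+1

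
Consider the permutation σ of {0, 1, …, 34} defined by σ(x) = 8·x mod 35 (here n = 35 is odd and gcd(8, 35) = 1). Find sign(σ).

-1

Orbit of 29 under x↦8x: [29, 22, 1, 8]… (length divides ord_35(8)).
Cycle lengths of π_8 on ℤ/35ℤ: [4, 4, 4, 4, 4, 4, 4, 1, 1, 1, 1, 1, 1, 1]; 14 cycles in total.
Σ(ℓ_i−1) = 35−14 = 21; sign = (−1)^21 = -1.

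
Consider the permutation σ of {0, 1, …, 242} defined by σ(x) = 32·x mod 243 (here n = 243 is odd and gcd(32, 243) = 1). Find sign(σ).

-1

Start at x=7: 7 → 224 → 121 → 227 → 217 → 140 → 106 → … (one orbit).
Cycle lengths of π_32 on ℤ/243ℤ: [162, 54, 18, 6, 2, 1]; 6 cycles in total.
With 6 cycles on 243 points, sign = (−1)^{243−6} = -1.
(32|243)_J = -1 (Zolotarev's lemma cross-check).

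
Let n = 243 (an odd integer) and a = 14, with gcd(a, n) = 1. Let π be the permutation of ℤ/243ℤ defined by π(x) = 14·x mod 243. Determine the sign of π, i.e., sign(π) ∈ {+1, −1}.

Trace 179: π^k(179) = [179, 76, 92, 73, 50, 214, 80] for k=0..6.
π_14 has 6 disjoint cycles with lengths [162, 54, 18, 6, 2, 1] on {0,…,242}.
n − c = 243 − 6 = 237; sign = (−1)^237 = -1.
The Jacobi symbol (14|243) = -1 (Zolotarev) agrees.

-1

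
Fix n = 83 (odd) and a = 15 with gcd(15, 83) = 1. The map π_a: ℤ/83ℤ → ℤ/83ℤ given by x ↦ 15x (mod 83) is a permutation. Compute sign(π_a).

Trace 29: π^k(29) = [29, 20, 51, 18, 21, 66, 77] for k=0..6.
Cycle type of π: 82 + 1; total 2 cycles.
83 − 2 = 81 transpositions; sign(π) = (−1)^81 = -1.
(15|83)_J = -1 (Zolotarev's lemma cross-check).

-1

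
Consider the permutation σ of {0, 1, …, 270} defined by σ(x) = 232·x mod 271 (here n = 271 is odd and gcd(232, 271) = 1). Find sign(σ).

-1

Trace 187: π^k(187) = [187, 24, 148, 190, 178, 104, 9] for k=0..6.
The orbit structure of x ↦ 232x mod 271: 4 orbits of sizes [90, 90, 90, 1].
n − c = 271 − 4 = 267; sign = (−1)^267 = -1.
Check: (232/271) = -1 by Zolotarev.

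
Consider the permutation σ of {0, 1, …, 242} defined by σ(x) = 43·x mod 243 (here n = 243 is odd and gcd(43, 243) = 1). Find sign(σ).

Start at x=121: 121 → 100 → 169 → 220 → 226 → 241 → 157 → … (one orbit).
π_43 has 11 disjoint cycles with lengths [81, 81, 27, 27, 9, 9, 3, 3, 1, 1, 1] on {0,…,242}.
243 − 11 = 232 transpositions; sign(π) = (−1)^232 = +1.
Zolotarev: (43|243) = +1, matching the cycle-count sign.

+1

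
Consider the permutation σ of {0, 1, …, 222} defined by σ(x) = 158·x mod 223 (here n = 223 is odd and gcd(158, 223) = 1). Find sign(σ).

Trace 198: π^k(198) = [198, 64, 77, 124, 191, 73, 161] for k=0..6.
The orbit structure of x ↦ 158x mod 223: 2 orbits of sizes [222, 1].
With 2 cycles on 223 points, sign = (−1)^{223−2} = -1.
Zolotarev: (158|223) = -1, matching the cycle-count sign.

-1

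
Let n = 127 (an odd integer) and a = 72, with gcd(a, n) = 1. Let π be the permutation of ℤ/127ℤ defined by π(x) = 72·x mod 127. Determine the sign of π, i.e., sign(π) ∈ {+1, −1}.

Start at x=124: 124 → 38 → 69 → 15 → 64 → 36 → 52 → … (one orbit).
π_72 has 3 disjoint cycles with lengths [63, 63, 1] on {0,…,126}.
3 cycles on 127: each ℓ→(−1)^(ℓ−1), product (−1)^124 = +1.
(72|127)_J = +1 (Zolotarev's lemma cross-check).

+1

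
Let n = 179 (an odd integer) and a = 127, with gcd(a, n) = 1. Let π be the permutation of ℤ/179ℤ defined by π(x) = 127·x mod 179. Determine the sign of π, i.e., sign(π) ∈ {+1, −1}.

Start at x=72: 72 → 15 → 115 → 106 → 37 → 45 → 166 → … (one orbit).
The orbit structure of x ↦ 127x mod 179: 2 orbits of sizes [178, 1].
Σ(ℓ_i−1) = 179−2 = 177; sign = (−1)^177 = -1.
(127|179)_J = -1 (Zolotarev's lemma cross-check).

-1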